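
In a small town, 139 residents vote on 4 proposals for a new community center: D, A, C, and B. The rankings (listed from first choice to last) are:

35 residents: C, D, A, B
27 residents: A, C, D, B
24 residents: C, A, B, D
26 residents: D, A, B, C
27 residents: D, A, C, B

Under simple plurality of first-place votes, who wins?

C

First-place votes: D 53, A 27, C 59, B 0.
C has the most first-place votes.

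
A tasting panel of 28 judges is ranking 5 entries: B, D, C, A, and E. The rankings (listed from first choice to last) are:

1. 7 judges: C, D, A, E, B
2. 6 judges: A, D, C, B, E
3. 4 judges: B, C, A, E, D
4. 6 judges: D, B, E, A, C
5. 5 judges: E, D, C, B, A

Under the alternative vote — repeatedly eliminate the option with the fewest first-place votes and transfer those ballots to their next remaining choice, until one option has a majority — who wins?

Round 1: B 4, D 6, C 7, A 6, E 5. Eliminate B.
Round 2: D 6, C 11, A 6, E 5. Eliminate E.
Round 3: D 11, C 11, A 6. Eliminate A.
Round 4: D 17, C 11. D has a majority.

D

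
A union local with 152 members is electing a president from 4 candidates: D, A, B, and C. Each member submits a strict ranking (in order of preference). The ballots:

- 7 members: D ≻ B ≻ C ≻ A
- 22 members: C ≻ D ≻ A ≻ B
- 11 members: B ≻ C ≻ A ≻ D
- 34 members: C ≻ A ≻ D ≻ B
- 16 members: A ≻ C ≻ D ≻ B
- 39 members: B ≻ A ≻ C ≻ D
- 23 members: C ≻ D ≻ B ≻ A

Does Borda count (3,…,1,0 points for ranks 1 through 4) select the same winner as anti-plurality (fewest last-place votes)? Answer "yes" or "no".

yes

Borda — scores: D 161, A 227, B 187, C 337. Winner: C.
Anti-plurality — last-place votes: D 50, A 30, B 72, C 0. Winner: C.
The two methods agree.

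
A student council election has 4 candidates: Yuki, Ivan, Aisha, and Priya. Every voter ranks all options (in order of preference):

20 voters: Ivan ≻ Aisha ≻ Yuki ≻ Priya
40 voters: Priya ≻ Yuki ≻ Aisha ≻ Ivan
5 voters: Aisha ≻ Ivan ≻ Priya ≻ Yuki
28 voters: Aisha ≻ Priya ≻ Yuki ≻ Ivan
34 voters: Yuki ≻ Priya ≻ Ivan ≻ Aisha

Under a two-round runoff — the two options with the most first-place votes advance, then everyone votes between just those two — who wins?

Priya

Round 1 first-place votes: Yuki 34, Ivan 20, Aisha 33, Priya 40.
Priya and Yuki advance.
Runoff: Priya is preferred to Yuki by 73 voters; Yuki by 54.
Priya wins the runoff.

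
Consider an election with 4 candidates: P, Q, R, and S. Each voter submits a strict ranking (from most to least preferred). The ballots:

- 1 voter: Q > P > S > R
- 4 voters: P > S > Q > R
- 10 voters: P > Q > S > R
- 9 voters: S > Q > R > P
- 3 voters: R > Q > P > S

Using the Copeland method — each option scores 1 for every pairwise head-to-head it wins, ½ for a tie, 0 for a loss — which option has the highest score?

P: beats Q, R, and S → score 3.
Q: beats R and S; loses to P → score 2.
R: loses to P, Q, and S → score 0.
S: beats R; loses to P and Q → score 1.
P has the best pairwise record.

P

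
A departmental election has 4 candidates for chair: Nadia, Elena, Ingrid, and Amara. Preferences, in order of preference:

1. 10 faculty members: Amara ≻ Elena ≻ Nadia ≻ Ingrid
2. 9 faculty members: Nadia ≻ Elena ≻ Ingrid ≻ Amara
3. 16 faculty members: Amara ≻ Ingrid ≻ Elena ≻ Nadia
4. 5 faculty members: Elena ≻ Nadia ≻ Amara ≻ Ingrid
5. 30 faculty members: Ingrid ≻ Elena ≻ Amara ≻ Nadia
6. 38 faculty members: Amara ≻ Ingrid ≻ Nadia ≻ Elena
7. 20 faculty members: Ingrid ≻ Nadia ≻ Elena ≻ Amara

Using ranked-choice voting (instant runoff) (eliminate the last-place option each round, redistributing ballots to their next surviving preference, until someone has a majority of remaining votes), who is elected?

Round 1: Nadia 9, Elena 5, Ingrid 50, Amara 64. Eliminate Elena.
Round 2: Nadia 14, Ingrid 50, Amara 64. Eliminate Nadia.
Round 3: Ingrid 59, Amara 69. Amara has a majority.

Amara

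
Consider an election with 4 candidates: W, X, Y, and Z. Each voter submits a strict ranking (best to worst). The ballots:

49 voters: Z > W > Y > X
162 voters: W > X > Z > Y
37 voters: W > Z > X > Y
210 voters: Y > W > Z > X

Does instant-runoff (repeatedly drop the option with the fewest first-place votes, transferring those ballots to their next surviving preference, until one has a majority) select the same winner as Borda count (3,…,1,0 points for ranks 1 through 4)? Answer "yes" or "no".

yes

Instant-runoff — R1 W 199, X 0, Y 210, Z 49 (X out); R2 W 199, Y 210, Z 49 (Z out); R3 W 248, Y 210 (W winner). Winner: W.
Borda — scores: W 1115, X 361, Y 679, Z 593. Winner: W.
The two methods agree.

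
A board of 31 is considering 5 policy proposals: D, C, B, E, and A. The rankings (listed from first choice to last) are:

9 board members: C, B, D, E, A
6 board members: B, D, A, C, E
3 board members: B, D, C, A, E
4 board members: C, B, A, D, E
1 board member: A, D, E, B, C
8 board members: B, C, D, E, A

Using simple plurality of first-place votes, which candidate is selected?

B

First-place votes: D 0, C 13, B 17, E 0, A 1.
B has the most first-place votes.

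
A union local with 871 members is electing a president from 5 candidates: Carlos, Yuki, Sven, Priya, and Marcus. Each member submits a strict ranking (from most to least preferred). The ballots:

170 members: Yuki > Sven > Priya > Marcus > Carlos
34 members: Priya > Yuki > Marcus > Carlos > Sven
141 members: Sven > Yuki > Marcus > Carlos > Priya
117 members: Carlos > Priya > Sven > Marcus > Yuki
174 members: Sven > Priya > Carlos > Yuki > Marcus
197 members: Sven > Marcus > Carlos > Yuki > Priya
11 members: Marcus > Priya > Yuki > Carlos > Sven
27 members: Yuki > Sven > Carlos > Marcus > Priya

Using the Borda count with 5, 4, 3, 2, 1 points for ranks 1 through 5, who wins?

Sven

Carlos: 170·1 + 34·2 + 141·2 + 117·5 + 174·3 + 197·3 + 11·2 + 27·3 = 2321
Yuki: 170·5 + 34·4 + 141·4 + 117·1 + 174·2 + 197·2 + 11·3 + 27·5 = 2577
Sven: 170·4 + 34·1 + 141·5 + 117·3 + 174·5 + 197·5 + 11·1 + 27·4 = 3744
Priya: 170·3 + 34·5 + 141·1 + 117·4 + 174·4 + 197·1 + 11·4 + 27·1 = 2253
Marcus: 170·2 + 34·3 + 141·3 + 117·2 + 174·1 + 197·4 + 11·5 + 27·2 = 2170
Sven has the highest Borda score (3744).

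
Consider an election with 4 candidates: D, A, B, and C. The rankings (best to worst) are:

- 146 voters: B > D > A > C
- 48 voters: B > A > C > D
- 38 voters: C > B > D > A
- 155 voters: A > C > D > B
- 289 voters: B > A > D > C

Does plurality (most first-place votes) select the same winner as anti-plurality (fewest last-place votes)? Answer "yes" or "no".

no

Plurality — first-place votes: D 0, A 155, B 483, C 38. Winner: B.
Anti-plurality — last-place votes: D 48, A 38, B 155, C 435. Winner: A.
The two methods disagree.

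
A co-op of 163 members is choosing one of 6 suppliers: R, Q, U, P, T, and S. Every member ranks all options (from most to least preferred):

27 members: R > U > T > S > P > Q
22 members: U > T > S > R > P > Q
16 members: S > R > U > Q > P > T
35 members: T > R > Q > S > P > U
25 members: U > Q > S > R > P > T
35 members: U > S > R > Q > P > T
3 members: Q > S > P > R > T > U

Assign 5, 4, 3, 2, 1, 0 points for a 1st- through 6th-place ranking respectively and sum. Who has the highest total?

R: 27·5 + 22·2 + 16·4 + 35·4 + 25·2 + 35·3 + 3·2 = 544
Q: 27·0 + 22·0 + 16·2 + 35·3 + 25·4 + 35·2 + 3·5 = 322
U: 27·4 + 22·5 + 16·3 + 35·0 + 25·5 + 35·5 + 3·0 = 566
P: 27·1 + 22·1 + 16·1 + 35·1 + 25·1 + 35·1 + 3·3 = 169
T: 27·3 + 22·4 + 16·0 + 35·5 + 25·0 + 35·0 + 3·1 = 347
S: 27·2 + 22·3 + 16·5 + 35·2 + 25·3 + 35·4 + 3·4 = 497
U has the highest Borda score (566).

U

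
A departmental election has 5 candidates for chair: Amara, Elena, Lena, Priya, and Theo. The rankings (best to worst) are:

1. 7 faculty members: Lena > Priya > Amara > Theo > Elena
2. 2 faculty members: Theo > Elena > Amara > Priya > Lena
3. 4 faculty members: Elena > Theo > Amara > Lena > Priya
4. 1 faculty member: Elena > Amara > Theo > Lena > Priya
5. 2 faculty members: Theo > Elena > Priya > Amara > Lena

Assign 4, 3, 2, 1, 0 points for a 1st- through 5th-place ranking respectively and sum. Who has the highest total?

Theo

Amara: 7·2 + 2·2 + 4·2 + 1·3 + 2·1 = 31
Elena: 7·0 + 2·3 + 4·4 + 1·4 + 2·3 = 32
Lena: 7·4 + 2·0 + 4·1 + 1·1 + 2·0 = 33
Priya: 7·3 + 2·1 + 4·0 + 1·0 + 2·2 = 27
Theo: 7·1 + 2·4 + 4·3 + 1·2 + 2·4 = 37
Theo has the highest Borda score (37).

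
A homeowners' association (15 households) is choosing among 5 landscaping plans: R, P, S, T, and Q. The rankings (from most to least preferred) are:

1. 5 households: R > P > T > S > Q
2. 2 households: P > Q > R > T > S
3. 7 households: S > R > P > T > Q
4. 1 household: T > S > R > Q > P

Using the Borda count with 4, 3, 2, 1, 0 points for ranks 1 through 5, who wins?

R: 5·4 + 2·2 + 7·3 + 1·2 = 47
P: 5·3 + 2·4 + 7·2 + 1·0 = 37
S: 5·1 + 2·0 + 7·4 + 1·3 = 36
T: 5·2 + 2·1 + 7·1 + 1·4 = 23
Q: 5·0 + 2·3 + 7·0 + 1·1 = 7
R has the highest Borda score (47).

R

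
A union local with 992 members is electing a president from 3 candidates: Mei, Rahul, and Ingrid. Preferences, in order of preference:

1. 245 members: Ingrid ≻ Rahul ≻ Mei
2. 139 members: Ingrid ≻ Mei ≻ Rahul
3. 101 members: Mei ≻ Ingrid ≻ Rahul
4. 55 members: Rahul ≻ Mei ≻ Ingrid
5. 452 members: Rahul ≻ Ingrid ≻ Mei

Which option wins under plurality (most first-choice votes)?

First-place votes: Mei 101, Rahul 507, Ingrid 384.
Rahul has the most first-place votes.

Rahul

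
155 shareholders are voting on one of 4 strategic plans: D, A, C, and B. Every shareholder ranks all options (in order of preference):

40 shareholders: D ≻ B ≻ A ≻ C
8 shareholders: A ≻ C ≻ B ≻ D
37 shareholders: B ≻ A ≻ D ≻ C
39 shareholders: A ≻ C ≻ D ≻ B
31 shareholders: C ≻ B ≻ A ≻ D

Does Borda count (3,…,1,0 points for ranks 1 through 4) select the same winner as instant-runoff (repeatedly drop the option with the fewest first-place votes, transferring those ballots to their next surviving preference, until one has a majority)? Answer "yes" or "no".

no

Borda — scores: D 196, A 286, C 187, B 261. Winner: A.
Instant-runoff — R1 D 40, A 47, C 31, B 37 (C out); R2 D 40, A 47, B 68 (D out); R3 A 47, B 108 (B winner). Winner: B.
The two methods disagree.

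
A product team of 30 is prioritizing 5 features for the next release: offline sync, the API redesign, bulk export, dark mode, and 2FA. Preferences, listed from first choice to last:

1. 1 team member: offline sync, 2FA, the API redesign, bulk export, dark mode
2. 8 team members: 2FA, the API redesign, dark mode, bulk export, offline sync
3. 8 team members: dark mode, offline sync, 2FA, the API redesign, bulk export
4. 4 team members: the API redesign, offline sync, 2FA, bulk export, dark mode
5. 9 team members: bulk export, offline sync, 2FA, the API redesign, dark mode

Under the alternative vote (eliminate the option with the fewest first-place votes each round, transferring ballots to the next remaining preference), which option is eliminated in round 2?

Round 1: offline sync 1, the API redesign 4, bulk export 9, dark mode 8, 2FA 8. Eliminate offline sync.
Round 2: the API redesign 4, bulk export 9, dark mode 8, 2FA 9. Eliminate the API redesign.

the API redesign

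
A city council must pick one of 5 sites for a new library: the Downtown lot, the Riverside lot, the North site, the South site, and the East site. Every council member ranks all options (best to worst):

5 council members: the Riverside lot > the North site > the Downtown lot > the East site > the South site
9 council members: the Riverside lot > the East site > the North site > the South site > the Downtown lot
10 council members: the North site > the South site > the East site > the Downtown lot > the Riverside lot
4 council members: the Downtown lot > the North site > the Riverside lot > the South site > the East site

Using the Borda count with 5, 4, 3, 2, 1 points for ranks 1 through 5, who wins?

the North site

the Downtown lot: 5·3 + 9·1 + 10·2 + 4·5 = 64
the Riverside lot: 5·5 + 9·5 + 10·1 + 4·3 = 92
the North site: 5·4 + 9·3 + 10·5 + 4·4 = 113
the South site: 5·1 + 9·2 + 10·4 + 4·2 = 71
the East site: 5·2 + 9·4 + 10·3 + 4·1 = 80
the North site has the highest Borda score (113).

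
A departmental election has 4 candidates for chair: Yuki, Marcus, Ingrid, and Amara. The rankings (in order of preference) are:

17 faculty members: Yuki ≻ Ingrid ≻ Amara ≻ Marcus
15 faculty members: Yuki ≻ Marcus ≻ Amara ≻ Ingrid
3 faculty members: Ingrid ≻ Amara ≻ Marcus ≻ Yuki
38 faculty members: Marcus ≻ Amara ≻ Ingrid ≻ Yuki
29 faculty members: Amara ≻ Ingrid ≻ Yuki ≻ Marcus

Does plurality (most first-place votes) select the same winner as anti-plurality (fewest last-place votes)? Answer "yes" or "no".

no

Plurality — first-place votes: Yuki 32, Marcus 38, Ingrid 3, Amara 29. Winner: Marcus.
Anti-plurality — last-place votes: Yuki 41, Marcus 46, Ingrid 15, Amara 0. Winner: Amara.
The two methods disagree.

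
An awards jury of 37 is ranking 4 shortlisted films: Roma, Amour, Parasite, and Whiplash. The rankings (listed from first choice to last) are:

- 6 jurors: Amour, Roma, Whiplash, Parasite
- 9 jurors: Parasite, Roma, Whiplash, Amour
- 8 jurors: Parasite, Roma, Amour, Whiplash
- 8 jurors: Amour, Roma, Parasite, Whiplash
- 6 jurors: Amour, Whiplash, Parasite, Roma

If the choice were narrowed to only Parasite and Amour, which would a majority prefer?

Amour

Voters preferring Parasite to Amour: 17; preferring Amour to Parasite: 20.
Amour wins the head-to-head.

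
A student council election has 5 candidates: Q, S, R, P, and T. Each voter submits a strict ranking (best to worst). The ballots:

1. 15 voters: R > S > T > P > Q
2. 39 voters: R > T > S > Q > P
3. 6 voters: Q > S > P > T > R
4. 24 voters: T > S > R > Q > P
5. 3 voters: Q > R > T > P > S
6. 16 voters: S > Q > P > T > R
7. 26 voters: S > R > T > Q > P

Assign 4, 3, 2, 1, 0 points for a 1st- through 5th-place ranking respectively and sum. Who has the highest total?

S

Q: 15·0 + 39·1 + 6·4 + 24·1 + 3·4 + 16·3 + 26·1 = 173
S: 15·3 + 39·2 + 6·3 + 24·3 + 3·0 + 16·4 + 26·4 = 381
R: 15·4 + 39·4 + 6·0 + 24·2 + 3·3 + 16·0 + 26·3 = 351
P: 15·1 + 39·0 + 6·2 + 24·0 + 3·1 + 16·2 + 26·0 = 62
T: 15·2 + 39·3 + 6·1 + 24·4 + 3·2 + 16·1 + 26·2 = 323
S has the highest Borda score (381).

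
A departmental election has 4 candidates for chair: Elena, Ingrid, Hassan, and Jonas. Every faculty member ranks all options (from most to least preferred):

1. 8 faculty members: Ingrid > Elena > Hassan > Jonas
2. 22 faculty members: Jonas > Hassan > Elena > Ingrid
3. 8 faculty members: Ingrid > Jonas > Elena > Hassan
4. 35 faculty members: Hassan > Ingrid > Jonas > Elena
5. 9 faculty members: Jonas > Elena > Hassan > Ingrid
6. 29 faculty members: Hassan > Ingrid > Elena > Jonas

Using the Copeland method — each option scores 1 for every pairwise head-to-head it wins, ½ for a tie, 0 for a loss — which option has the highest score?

Hassan

Elena: loses to Ingrid, Hassan, and Jonas → score 0.
Ingrid: beats Elena and Jonas; loses to Hassan → score 2.
Hassan: beats Elena, Ingrid, and Jonas → score 3.
Jonas: beats Elena; loses to Ingrid and Hassan → score 1.
Hassan has the best pairwise record.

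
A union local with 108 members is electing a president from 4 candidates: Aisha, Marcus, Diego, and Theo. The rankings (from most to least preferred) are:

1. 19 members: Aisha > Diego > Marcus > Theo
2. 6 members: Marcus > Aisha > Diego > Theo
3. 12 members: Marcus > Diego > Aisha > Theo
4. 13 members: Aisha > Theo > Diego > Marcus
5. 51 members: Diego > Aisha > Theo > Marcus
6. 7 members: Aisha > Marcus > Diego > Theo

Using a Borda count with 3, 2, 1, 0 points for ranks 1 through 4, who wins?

Aisha: 19·3 + 6·2 + 12·1 + 13·3 + 51·2 + 7·3 = 243
Marcus: 19·1 + 6·3 + 12·3 + 13·0 + 51·0 + 7·2 = 87
Diego: 19·2 + 6·1 + 12·2 + 13·1 + 51·3 + 7·1 = 241
Theo: 19·0 + 6·0 + 12·0 + 13·2 + 51·1 + 7·0 = 77
Aisha has the highest Borda score (243).

Aisha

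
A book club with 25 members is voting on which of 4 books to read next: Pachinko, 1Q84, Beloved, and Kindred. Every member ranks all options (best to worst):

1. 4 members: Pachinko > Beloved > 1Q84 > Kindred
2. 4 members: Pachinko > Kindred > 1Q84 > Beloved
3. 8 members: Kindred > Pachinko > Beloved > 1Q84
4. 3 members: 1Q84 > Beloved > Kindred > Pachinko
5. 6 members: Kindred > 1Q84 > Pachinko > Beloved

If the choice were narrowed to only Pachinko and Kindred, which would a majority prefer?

Voters preferring Pachinko to Kindred: 8; preferring Kindred to Pachinko: 17.
Kindred wins the head-to-head.

Kindred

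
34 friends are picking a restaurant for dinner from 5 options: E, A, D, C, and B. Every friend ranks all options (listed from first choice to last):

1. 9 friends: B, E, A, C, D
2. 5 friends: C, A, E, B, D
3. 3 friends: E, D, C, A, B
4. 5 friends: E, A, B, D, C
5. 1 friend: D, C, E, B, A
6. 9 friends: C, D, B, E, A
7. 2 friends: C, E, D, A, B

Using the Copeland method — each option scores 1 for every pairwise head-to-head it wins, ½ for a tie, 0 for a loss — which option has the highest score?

C

E: beats A and D; ties C; loses to B → score 2.5.
A: beats D; loses to E, C, and B → score 1.
D: loses to E, A, C, and B → score 0.
C: beats A, D, and B; ties E → score 3.5.
B: beats E, A, and D; loses to C → score 3.
C has the best pairwise record.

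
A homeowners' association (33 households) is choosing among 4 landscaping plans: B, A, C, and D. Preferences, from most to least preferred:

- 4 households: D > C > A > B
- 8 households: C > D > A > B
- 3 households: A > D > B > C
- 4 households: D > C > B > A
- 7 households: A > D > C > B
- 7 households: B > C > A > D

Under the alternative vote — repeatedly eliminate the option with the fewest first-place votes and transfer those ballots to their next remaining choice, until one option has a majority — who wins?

Round 1: B 7, A 10, C 8, D 8. Eliminate B.
Round 2: A 10, C 15, D 8. Eliminate D.
Round 3: A 10, C 23. C has a majority.

C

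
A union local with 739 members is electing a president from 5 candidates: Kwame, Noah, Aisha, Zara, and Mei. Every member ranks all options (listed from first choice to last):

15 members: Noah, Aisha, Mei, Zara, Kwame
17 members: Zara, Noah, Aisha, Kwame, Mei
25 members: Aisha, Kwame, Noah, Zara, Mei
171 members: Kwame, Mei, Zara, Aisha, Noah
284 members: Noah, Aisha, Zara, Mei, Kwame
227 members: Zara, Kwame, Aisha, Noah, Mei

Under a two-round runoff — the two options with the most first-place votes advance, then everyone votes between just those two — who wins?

Round 1 first-place votes: Kwame 171, Noah 299, Aisha 25, Zara 244, Mei 0.
Noah and Zara advance.
Runoff: Noah is preferred to Zara by 324 voters; Zara by 415.
Zara wins the runoff.

Zara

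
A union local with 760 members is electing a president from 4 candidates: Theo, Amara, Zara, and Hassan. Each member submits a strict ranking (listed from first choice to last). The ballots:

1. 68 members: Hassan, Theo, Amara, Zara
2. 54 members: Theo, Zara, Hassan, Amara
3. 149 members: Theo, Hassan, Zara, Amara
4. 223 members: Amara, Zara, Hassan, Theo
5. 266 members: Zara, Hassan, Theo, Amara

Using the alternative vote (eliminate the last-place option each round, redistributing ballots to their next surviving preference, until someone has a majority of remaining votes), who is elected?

Zara

Round 1: Theo 203, Amara 223, Zara 266, Hassan 68. Eliminate Hassan.
Round 2: Theo 271, Amara 223, Zara 266. Eliminate Amara.
Round 3: Theo 271, Zara 489. Zara has a majority.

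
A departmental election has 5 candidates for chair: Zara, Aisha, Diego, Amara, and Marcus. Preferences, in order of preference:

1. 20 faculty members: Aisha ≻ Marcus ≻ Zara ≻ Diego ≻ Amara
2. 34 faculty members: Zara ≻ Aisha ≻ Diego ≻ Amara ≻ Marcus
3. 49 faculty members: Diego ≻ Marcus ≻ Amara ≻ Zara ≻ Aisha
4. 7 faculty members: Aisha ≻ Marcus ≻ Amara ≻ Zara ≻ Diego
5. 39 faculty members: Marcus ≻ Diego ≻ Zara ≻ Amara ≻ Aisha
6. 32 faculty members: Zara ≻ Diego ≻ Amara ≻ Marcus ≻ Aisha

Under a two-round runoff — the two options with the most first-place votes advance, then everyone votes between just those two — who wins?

Zara

Round 1 first-place votes: Zara 66, Aisha 27, Diego 49, Amara 0, Marcus 39.
Zara and Diego advance.
Runoff: Zara is preferred to Diego by 93 voters; Diego by 88.
Zara wins the runoff.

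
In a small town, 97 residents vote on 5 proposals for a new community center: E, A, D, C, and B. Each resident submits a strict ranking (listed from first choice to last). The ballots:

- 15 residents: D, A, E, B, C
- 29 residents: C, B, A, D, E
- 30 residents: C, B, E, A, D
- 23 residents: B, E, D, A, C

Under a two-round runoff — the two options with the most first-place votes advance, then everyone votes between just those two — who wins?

Round 1 first-place votes: E 0, A 0, D 15, C 59, B 23.
C and B advance.
Runoff: C is preferred to B by 59 voters; B by 38.
C wins the runoff.

C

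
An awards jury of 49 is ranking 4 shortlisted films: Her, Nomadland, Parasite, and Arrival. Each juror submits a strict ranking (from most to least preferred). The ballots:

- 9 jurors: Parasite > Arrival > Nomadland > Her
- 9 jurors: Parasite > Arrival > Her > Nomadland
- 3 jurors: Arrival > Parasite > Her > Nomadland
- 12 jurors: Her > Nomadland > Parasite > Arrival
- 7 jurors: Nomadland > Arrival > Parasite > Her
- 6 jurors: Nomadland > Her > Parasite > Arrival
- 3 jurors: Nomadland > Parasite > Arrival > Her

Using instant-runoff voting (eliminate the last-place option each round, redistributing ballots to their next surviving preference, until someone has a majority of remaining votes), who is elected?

Nomadland

Round 1: Her 12, Nomadland 16, Parasite 18, Arrival 3. Eliminate Arrival.
Round 2: Her 12, Nomadland 16, Parasite 21. Eliminate Her.
Round 3: Nomadland 28, Parasite 21. Nomadland has a majority.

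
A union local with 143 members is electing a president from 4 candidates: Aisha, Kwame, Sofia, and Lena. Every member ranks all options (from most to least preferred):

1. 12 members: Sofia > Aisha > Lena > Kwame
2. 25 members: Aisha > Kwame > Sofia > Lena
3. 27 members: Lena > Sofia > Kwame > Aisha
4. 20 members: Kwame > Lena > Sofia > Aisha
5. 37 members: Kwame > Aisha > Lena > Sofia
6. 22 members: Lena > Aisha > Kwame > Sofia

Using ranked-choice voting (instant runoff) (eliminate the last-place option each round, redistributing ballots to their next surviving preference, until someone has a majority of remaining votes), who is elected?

Round 1: Aisha 25, Kwame 57, Sofia 12, Lena 49. Eliminate Sofia.
Round 2: Aisha 37, Kwame 57, Lena 49. Eliminate Aisha.
Round 3: Kwame 82, Lena 61. Kwame has a majority.

Kwame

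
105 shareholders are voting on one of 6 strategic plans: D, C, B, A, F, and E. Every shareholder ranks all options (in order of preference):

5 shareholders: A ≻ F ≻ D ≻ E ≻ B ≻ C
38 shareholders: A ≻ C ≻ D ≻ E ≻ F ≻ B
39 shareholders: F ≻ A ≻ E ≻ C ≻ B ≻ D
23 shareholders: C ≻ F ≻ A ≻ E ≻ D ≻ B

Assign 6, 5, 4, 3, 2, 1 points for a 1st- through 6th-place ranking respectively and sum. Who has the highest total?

A

D: 5·4 + 38·4 + 39·1 + 23·2 = 257
C: 5·1 + 38·5 + 39·3 + 23·6 = 450
B: 5·2 + 38·1 + 39·2 + 23·1 = 149
A: 5·6 + 38·6 + 39·5 + 23·4 = 545
F: 5·5 + 38·2 + 39·6 + 23·5 = 450
E: 5·3 + 38·3 + 39·4 + 23·3 = 354
A has the highest Borda score (545).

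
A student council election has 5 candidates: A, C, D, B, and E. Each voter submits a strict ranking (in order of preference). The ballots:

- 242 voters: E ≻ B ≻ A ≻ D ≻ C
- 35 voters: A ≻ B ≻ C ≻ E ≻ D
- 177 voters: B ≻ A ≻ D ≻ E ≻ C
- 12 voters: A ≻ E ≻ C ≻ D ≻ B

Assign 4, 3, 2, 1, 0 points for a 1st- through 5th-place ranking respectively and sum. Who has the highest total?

A: 242·2 + 35·4 + 177·3 + 12·4 = 1203
C: 242·0 + 35·2 + 177·0 + 12·2 = 94
D: 242·1 + 35·0 + 177·2 + 12·1 = 608
B: 242·3 + 35·3 + 177·4 + 12·0 = 1539
E: 242·4 + 35·1 + 177·1 + 12·3 = 1216
B has the highest Borda score (1539).

B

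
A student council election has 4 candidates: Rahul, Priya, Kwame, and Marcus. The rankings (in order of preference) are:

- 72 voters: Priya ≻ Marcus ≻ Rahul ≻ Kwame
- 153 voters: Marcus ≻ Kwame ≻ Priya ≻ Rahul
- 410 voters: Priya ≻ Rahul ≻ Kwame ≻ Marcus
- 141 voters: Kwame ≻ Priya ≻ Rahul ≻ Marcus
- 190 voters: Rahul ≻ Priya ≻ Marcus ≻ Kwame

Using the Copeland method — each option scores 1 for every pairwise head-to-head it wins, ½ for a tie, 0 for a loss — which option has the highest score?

Rahul: beats Kwame and Marcus; loses to Priya → score 2.
Priya: beats Rahul, Kwame, and Marcus → score 3.
Kwame: beats Marcus; loses to Rahul and Priya → score 1.
Marcus: loses to Rahul, Priya, and Kwame → score 0.
Priya has the best pairwise record.

Priya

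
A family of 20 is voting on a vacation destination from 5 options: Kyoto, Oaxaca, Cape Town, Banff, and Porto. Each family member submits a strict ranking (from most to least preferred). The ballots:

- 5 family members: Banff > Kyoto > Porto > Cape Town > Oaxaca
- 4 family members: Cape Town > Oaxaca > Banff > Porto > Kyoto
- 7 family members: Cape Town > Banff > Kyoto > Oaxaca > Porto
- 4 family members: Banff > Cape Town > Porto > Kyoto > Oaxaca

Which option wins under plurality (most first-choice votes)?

Cape Town

First-place votes: Kyoto 0, Oaxaca 0, Cape Town 11, Banff 9, Porto 0.
Cape Town has the most first-place votes.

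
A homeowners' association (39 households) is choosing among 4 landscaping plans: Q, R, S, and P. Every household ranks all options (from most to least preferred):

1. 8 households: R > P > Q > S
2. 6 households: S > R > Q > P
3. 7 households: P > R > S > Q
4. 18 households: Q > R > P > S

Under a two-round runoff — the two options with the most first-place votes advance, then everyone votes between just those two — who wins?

R

Round 1 first-place votes: Q 18, R 8, S 6, P 7.
Q and R advance.
Runoff: Q is preferred to R by 18 voters; R by 21.
R wins the runoff.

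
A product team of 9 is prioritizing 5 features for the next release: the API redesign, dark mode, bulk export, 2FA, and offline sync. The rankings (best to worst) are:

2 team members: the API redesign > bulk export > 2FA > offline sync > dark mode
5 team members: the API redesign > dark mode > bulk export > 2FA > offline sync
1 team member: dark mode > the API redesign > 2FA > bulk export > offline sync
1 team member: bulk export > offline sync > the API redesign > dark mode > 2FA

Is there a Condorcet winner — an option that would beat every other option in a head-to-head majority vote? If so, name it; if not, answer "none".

the API redesign

the API redesign vs dark mode: 8–1 for the API redesign.
the API redesign vs bulk export: 8–1 for the API redesign.
the API redesign vs 2FA: 9–0 for the API redesign.
the API redesign vs offline sync: 8–1 for the API redesign.
the API redesign beats every other option head-to-head.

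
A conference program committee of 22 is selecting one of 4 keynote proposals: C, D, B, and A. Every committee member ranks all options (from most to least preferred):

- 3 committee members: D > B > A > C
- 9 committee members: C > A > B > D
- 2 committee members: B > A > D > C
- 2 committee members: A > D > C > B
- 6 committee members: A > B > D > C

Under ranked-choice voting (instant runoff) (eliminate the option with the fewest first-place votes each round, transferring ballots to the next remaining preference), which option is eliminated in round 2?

Round 1: C 9, D 3, B 2, A 8. Eliminate B.
Round 2: C 9, D 3, A 10. Eliminate D.

D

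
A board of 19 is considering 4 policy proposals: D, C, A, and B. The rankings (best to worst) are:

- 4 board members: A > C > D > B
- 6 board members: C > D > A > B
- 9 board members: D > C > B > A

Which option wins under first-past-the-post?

D

First-place votes: D 9, C 6, A 4, B 0.
D has the most first-place votes.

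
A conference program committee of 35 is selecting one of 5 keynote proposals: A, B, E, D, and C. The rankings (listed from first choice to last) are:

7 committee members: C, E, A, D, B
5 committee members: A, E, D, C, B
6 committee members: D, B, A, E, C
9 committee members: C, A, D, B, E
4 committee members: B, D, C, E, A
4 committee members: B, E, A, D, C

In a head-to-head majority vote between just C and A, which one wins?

C

Voters preferring C to A: 20; preferring A to C: 15.
C wins the head-to-head.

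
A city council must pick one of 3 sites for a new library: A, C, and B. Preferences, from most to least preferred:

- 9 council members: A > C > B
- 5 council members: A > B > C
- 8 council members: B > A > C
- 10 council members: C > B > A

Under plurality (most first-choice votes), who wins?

A

First-place votes: A 14, C 10, B 8.
A has the most first-place votes.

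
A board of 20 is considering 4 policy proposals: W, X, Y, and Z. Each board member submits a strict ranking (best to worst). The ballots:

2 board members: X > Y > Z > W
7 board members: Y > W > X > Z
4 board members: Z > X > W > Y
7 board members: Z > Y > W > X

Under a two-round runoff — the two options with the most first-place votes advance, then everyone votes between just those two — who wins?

Z

Round 1 first-place votes: W 0, X 2, Y 7, Z 11.
Z and Y advance.
Runoff: Z is preferred to Y by 11 voters; Y by 9.
Z wins the runoff.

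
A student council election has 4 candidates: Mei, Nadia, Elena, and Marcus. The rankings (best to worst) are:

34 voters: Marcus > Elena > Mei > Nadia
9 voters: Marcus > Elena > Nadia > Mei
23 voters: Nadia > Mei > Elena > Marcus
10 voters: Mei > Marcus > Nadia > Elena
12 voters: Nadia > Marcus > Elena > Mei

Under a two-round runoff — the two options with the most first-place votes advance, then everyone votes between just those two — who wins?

Round 1 first-place votes: Mei 10, Nadia 35, Elena 0, Marcus 43.
Marcus and Nadia advance.
Runoff: Marcus is preferred to Nadia by 53 voters; Nadia by 35.
Marcus wins the runoff.

Marcus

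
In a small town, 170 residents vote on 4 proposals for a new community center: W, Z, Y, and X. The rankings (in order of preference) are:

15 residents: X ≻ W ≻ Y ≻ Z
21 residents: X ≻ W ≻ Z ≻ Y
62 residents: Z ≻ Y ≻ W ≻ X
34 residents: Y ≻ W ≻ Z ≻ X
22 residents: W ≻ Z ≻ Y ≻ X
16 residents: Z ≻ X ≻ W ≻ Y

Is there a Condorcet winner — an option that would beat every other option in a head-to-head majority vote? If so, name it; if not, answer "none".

none

Checking pairwise contests:
Y beats W 96–74.
W beats Z 92–78.
Z beats Y 121–49.
W beats X 118–52.
Every option loses at least one head-to-head, so there is no Condorcet winner.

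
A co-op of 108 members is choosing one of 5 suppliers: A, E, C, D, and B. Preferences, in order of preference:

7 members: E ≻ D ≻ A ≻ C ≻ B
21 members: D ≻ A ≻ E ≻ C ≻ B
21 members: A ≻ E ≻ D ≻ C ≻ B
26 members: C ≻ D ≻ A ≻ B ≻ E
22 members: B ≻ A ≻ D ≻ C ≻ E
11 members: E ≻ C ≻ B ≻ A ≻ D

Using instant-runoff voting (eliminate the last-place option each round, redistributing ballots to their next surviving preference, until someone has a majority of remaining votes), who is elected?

Round 1: A 21, E 18, C 26, D 21, B 22. Eliminate E.
Round 2: A 21, C 37, D 28, B 22. Eliminate A.
Round 3: C 37, D 49, B 22. Eliminate B.
Round 4: C 37, D 71. D has a majority.

D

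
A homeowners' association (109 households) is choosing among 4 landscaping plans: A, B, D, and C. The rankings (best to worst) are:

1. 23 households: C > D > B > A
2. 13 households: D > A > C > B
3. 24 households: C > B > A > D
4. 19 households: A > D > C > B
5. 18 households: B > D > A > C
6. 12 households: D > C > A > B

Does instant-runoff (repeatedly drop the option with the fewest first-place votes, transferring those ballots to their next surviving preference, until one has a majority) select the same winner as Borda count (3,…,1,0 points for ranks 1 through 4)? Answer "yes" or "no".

Instant-runoff — R1 A 19, B 18, D 25, C 47 (B out); R2 A 19, D 43, C 47 (A out); R3 D 62, C 47 (D winner). Winner: D.
Borda — scores: A 137, B 125, D 195, C 197. Winner: C.
The two methods disagree.

no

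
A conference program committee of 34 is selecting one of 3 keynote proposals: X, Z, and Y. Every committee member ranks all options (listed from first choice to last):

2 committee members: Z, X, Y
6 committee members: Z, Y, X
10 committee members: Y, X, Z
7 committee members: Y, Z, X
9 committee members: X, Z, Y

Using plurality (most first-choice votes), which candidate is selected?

Y

First-place votes: X 9, Z 8, Y 17.
Y has the most first-place votes.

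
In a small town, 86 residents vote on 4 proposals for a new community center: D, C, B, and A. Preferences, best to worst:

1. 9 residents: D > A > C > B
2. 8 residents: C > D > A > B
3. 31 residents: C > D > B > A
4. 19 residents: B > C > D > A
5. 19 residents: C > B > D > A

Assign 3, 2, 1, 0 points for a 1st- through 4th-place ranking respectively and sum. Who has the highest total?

D: 9·3 + 8·2 + 31·2 + 19·1 + 19·1 = 143
C: 9·1 + 8·3 + 31·3 + 19·2 + 19·3 = 221
B: 9·0 + 8·0 + 31·1 + 19·3 + 19·2 = 126
A: 9·2 + 8·1 + 31·0 + 19·0 + 19·0 = 26
C has the highest Borda score (221).

C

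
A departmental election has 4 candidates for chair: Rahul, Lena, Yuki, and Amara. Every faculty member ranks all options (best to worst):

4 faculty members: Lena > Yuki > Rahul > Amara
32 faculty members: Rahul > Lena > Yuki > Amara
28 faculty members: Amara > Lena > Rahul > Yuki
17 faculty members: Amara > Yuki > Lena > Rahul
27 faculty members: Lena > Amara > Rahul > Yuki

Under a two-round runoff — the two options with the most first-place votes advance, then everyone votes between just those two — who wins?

Amara

Round 1 first-place votes: Rahul 32, Lena 31, Yuki 0, Amara 45.
Amara and Rahul advance.
Runoff: Amara is preferred to Rahul by 72 voters; Rahul by 36.
Amara wins the runoff.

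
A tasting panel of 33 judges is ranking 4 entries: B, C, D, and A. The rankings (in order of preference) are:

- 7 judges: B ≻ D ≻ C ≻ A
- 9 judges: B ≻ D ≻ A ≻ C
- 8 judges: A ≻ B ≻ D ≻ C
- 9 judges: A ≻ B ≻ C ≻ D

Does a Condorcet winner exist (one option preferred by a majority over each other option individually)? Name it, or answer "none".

A vs B: 17–16 for A.
A vs C: 26–7 for A.
A vs D: 17–16 for A.
A beats every other option head-to-head.

A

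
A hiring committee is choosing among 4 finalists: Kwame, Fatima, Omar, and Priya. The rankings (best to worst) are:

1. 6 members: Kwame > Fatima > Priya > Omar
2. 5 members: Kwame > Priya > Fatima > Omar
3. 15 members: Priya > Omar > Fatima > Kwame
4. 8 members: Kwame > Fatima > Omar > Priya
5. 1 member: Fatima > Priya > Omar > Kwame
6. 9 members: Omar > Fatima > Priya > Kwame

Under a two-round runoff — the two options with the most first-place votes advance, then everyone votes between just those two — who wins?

Priya

Round 1 first-place votes: Kwame 19, Fatima 1, Omar 9, Priya 15.
Kwame and Priya advance.
Runoff: Kwame is preferred to Priya by 19 voters; Priya by 25.
Priya wins the runoff.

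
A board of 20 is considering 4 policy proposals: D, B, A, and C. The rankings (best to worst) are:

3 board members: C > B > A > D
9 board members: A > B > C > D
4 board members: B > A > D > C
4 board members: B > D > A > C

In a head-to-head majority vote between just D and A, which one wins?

A

Voters preferring D to A: 4; preferring A to D: 16.
A wins the head-to-head.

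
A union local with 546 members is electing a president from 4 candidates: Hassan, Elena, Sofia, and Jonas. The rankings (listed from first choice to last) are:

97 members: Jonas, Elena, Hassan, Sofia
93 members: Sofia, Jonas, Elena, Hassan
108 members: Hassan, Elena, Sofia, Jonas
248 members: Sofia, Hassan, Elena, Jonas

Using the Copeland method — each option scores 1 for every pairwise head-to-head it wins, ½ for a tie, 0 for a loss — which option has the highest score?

Hassan: beats Elena and Jonas; loses to Sofia → score 2.
Elena: beats Jonas; loses to Hassan and Sofia → score 1.
Sofia: beats Hassan, Elena, and Jonas → score 3.
Jonas: loses to Hassan, Elena, and Sofia → score 0.
Sofia has the best pairwise record.

Sofia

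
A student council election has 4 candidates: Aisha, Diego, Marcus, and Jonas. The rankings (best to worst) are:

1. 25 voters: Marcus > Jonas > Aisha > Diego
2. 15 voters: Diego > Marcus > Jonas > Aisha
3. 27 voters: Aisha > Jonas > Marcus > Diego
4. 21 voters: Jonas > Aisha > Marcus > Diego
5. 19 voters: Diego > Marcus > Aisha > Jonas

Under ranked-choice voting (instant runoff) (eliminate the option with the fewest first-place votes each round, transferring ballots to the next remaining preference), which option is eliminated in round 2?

Round 1: Aisha 27, Diego 34, Marcus 25, Jonas 21. Eliminate Jonas.
Round 2: Aisha 48, Diego 34, Marcus 25. Eliminate Marcus.

Marcus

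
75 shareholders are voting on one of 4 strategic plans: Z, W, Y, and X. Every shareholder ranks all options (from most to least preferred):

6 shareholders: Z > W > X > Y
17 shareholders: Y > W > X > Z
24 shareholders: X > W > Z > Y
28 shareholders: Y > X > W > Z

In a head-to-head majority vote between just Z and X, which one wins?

Voters preferring Z to X: 6; preferring X to Z: 69.
X wins the head-to-head.

X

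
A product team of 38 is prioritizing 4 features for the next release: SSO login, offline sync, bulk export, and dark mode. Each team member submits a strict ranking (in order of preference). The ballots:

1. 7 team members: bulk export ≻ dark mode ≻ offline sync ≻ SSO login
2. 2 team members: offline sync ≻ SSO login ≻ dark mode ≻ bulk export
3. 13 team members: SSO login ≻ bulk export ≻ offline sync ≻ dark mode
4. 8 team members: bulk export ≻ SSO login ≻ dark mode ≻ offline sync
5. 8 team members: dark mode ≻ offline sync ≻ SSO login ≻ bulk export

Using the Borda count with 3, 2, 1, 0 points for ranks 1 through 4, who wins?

bulk export

SSO login: 7·0 + 2·2 + 13·3 + 8·2 + 8·1 = 67
offline sync: 7·1 + 2·3 + 13·1 + 8·0 + 8·2 = 42
bulk export: 7·3 + 2·0 + 13·2 + 8·3 + 8·0 = 71
dark mode: 7·2 + 2·1 + 13·0 + 8·1 + 8·3 = 48
bulk export has the highest Borda score (71).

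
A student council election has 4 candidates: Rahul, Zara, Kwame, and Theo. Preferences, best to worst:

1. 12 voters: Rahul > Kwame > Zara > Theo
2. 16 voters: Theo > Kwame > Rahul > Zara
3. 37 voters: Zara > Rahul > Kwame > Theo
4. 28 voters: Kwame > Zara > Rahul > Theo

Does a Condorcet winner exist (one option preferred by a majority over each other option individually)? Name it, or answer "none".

Checking pairwise contests:
Zara beats Rahul 65–28.
Kwame beats Zara 56–37.
Rahul beats Kwame 49–44.
Rahul beats Theo 77–16.
Every option loses at least one head-to-head, so there is no Condorcet winner.

none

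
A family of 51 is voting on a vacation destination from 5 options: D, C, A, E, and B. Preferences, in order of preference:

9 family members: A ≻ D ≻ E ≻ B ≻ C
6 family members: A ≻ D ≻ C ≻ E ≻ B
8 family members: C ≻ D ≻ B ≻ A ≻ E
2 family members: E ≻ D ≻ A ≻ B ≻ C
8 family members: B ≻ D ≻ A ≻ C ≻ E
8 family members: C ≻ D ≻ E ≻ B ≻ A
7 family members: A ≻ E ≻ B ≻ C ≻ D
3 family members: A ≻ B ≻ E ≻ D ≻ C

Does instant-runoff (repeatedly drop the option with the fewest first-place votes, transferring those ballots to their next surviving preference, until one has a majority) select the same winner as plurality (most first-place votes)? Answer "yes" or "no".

Instant-runoff — R1 D 0, C 16, A 25, E 2, B 8 (D out); R2 C 16, A 25, E 2, B 8 (E out); R3 C 16, A 27, B 8 (A winner). Winner: A.
Plurality — first-place votes: D 0, C 16, A 25, E 2, B 8. Winner: A.
The two methods agree.

yes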